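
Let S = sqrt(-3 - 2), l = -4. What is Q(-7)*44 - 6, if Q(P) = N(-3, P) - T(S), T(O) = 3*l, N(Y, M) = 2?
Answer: 610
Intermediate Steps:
S = I*sqrt(5) (S = sqrt(-5) = I*sqrt(5) ≈ 2.2361*I)
T(O) = -12 (T(O) = 3*(-4) = -12)
Q(P) = 14 (Q(P) = 2 - 1*(-12) = 2 + 12 = 14)
Q(-7)*44 - 6 = 14*44 - 6 = 616 - 6 = 610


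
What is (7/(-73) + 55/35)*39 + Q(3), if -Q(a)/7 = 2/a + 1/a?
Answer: 25829/511 ≈ 50.546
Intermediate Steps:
Q(a) = -21/a (Q(a) = -7*(2/a + 1/a) = -21/a)
(7/(-73) + 55/35)*39 + Q(3) = (7/(-73) + 55/35)*39 - 21/3 = (7*(-1/73) + 55*(1/35))*39 - 21*1/3 = (-7/73 + 11/7)*39 - 7 = (754/511)*39 - 7 = 29406/511 - 7 = 25829/511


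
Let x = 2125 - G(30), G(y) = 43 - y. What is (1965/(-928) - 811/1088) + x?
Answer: 66547495/31552 ≈ 2109.1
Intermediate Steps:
x = 2112 (x = 2125 - (43 - 1*30) = 2125 - (43 - 30) = 2125 - 1*13 = 2125 - 13 = 2112)
(1965/(-928) - 811/1088) + x = (1965/(-928) - 811/1088) + 2112 = (1965*(-1/928) - 811*1/1088) + 2112 = (-1965/928 - 811/1088) + 2112 = -90329/31552 + 2112 = 66547495/31552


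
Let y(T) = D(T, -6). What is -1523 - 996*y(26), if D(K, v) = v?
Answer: 4453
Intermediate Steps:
y(T) = -6
-1523 - 996*y(26) = -1523 - 996*(-6) = -1523 + 5976 = 4453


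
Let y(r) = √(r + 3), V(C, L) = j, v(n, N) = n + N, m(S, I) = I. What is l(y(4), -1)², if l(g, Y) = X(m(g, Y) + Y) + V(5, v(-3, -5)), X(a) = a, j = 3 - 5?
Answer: 16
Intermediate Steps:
j = -2
v(n, N) = N + n
V(C, L) = -2
y(r) = √(3 + r)
l(g, Y) = -2 + 2*Y (l(g, Y) = (Y + Y) - 2 = 2*Y - 2 = -2 + 2*Y)
l(y(4), -1)² = (-2 + 2*(-1))² = (-2 - 2)² = (-4)² = 16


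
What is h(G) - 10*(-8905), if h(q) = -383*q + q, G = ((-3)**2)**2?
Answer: 58108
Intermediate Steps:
G = 81 (G = 9**2 = 81)
h(q) = -382*q
h(G) - 10*(-8905) = -382*81 - 10*(-8905) = -30942 + 89050 = 58108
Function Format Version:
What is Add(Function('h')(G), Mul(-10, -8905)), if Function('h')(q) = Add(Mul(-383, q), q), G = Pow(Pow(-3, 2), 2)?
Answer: 58108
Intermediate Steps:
G = 81 (G = Pow(9, 2) = 81)
Function('h')(q) = Mul(-382, q)
Add(Function('h')(G), Mul(-10, -8905)) = Add(Mul(-382, 81), Mul(-10, -8905)) = Add(-30942, 89050) = 58108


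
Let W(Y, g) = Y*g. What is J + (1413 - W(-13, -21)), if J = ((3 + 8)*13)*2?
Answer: 1426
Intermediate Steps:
J = 286 (J = (11*13)*2 = 143*2 = 286)
J + (1413 - W(-13, -21)) = 286 + (1413 - (-13)*(-21)) = 286 + (1413 - 1*273) = 286 + (1413 - 273) = 286 + 1140 = 1426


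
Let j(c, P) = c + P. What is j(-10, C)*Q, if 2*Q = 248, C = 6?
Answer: -496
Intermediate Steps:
j(c, P) = P + c
Q = 124 (Q = (1/2)*248 = 124)
j(-10, C)*Q = (6 - 10)*124 = -4*124 = -496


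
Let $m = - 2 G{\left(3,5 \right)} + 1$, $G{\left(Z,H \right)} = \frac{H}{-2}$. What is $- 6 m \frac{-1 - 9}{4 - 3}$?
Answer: $360$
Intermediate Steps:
$G{\left(Z,H \right)} = - \frac{H}{2}$ ($G{\left(Z,H \right)} = H \left(- \frac{1}{2}\right) = - \frac{H}{2}$)
$m = 6$ ($m = - 2 \left(\left(- \frac{1}{2}\right) 5\right) + 1 = \left(-2\right) \left(- \frac{5}{2}\right) + 1 = 5 + 1 = 6$)
$- 6 m \frac{-1 - 9}{4 - 3} = \left(-6\right) 6 \frac{-1 - 9}{4 - 3} = - 36 \left(- \frac{10}{1}\right) = - 36 \left(\left(-10\right) 1\right) = \left(-36\right) \left(-10\right) = 360$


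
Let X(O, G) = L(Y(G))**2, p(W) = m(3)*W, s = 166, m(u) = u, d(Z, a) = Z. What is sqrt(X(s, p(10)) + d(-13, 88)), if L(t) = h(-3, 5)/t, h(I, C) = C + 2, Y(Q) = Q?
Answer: I*sqrt(11651)/30 ≈ 3.598*I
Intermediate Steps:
h(I, C) = 2 + C
p(W) = 3*W
L(t) = 7/t (L(t) = (2 + 5)/t = 7/t)
X(O, G) = 49/G**2 (X(O, G) = (7/G)**2 = 49/G**2)
sqrt(X(s, p(10)) + d(-13, 88)) = sqrt(49/(3*10)**2 - 13) = sqrt(49/30**2 - 13) = sqrt(49*(1/900) - 13) = sqrt(49/900 - 13) = sqrt(-11651/900) = I*sqrt(11651)/30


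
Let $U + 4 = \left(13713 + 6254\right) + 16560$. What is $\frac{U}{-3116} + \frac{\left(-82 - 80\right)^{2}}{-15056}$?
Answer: $- \frac{19739581}{1466078} \approx -13.464$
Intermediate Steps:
$U = 36523$ ($U = -4 + \left(\left(13713 + 6254\right) + 16560\right) = -4 + \left(19967 + 16560\right) = -4 + 36527 = 36523$)
$\frac{U}{-3116} + \frac{\left(-82 - 80\right)^{2}}{-15056} = \frac{36523}{-3116} + \frac{\left(-82 - 80\right)^{2}}{-15056} = 36523 \left(- \frac{1}{3116}\right) + \left(-162\right)^{2} \left(- \frac{1}{15056}\right) = - \frac{36523}{3116} + 26244 \left(- \frac{1}{15056}\right) = - \frac{36523}{3116} - \frac{6561}{3764} = - \frac{19739581}{1466078}$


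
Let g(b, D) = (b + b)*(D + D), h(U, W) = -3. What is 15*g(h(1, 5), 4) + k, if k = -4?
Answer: -724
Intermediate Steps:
g(b, D) = 4*D*b (g(b, D) = (2*b)*(2*D) = 4*D*b)
15*g(h(1, 5), 4) + k = 15*(4*4*(-3)) - 4 = 15*(-48) - 4 = -720 - 4 = -724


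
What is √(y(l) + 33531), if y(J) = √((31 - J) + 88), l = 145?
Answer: √(33531 + I*√26) ≈ 183.11 + 0.014*I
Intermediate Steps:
y(J) = √(119 - J)
√(y(l) + 33531) = √(√(119 - 1*145) + 33531) = √(√(119 - 145) + 33531) = √(√(-26) + 33531) = √(I*√26 + 33531) = √(33531 + I*√26)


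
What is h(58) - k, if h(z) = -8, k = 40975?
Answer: -40983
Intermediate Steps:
h(58) - k = -8 - 1*40975 = -8 - 40975 = -40983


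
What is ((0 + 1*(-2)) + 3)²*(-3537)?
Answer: -3537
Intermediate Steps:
((0 + 1*(-2)) + 3)²*(-3537) = ((0 - 2) + 3)²*(-3537) = (-2 + 3)²*(-3537) = 1²*(-3537) = 1*(-3537) = -3537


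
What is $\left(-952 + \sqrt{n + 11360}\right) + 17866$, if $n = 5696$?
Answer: $16914 + 4 \sqrt{1066} \approx 17045.0$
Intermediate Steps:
$\left(-952 + \sqrt{n + 11360}\right) + 17866 = \left(-952 + \sqrt{5696 + 11360}\right) + 17866 = \left(-952 + \sqrt{17056}\right) + 17866 = \left(-952 + 4 \sqrt{1066}\right) + 17866 = 16914 + 4 \sqrt{1066}$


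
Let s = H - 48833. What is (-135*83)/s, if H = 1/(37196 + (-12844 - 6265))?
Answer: 40532967/176648494 ≈ 0.22946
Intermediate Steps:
H = 1/18087 (H = 1/(37196 - 19109) = 1/18087 ≈ 5.5288e-5)
s = -883242470/18087 (s = 1/18087 - 48833 = -883242470/18087 ≈ -48833.)
(-135*83)/s = (-135*83)/(-883242470/18087) = -11205*(-18087/883242470) = 40532967/176648494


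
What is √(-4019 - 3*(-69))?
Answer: 2*I*√953 ≈ 61.741*I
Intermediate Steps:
√(-4019 - 3*(-69)) = √(-4019 + 207) = √(-3812) = 2*I*√953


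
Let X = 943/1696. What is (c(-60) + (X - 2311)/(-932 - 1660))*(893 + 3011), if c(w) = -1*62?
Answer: -5462254577/22896 ≈ -2.3857e+5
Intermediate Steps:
c(w) = -62
X = 943/1696 (X = 943*(1/1696) = 943/1696 ≈ 0.55601)
(c(-60) + (X - 2311)/(-932 - 1660))*(893 + 3011) = (-62 + (943/1696 - 2311)/(-932 - 1660))*(893 + 3011) = (-62 - 3918513/1696/(-2592))*3904 = (-62 - 3918513/1696*(-1/2592))*3904 = (-62 + 1306171/1465344)*3904 = -89545157/1465344*3904 = -5462254577/22896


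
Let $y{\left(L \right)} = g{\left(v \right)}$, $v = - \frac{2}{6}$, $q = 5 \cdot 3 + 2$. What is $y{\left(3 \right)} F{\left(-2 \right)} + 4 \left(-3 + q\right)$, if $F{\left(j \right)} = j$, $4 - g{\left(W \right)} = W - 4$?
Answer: $\frac{118}{3} \approx 39.333$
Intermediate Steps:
$q = 17$ ($q = 15 + 2 = 17$)
$v = - \frac{1}{3}$ ($v = \left(-2\right) \frac{1}{6} = - \frac{1}{3} \approx -0.33333$)
$g{\left(W \right)} = 8 - W$ ($g{\left(W \right)} = 4 - \left(W - 4\right) = 4 - \left(-4 + W\right) = 8 - W$)
$y{\left(L \right)} = \frac{25}{3}$ ($y{\left(L \right)} = 8 - - \frac{1}{3} = 8 + \frac{1}{3} = \frac{25}{3}$)
$y{\left(3 \right)} F{\left(-2 \right)} + 4 \left(-3 + q\right) = \frac{25}{3} \left(-2\right) + 4 \left(-3 + 17\right) = - \frac{50}{3} + 4 \cdot 14 = - \frac{50}{3} + 56 = \frac{118}{3}$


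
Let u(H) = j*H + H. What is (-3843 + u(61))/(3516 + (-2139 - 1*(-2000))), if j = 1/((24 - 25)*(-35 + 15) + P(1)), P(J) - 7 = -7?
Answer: -75579/67540 ≈ -1.1190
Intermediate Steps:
P(J) = 0 (P(J) = 7 - 7 = 0)
j = 1/20 (j = 1/((24 - 25)*(-35 + 15) + 0) = 1/(-1*(-20) + 0) = 1/(20 + 0) = 1/20 ≈ 0.050000)
u(H) = 21*H/20 (u(H) = H/20 + H = 21*H/20)
(-3843 + u(61))/(3516 + (-2139 - 1*(-2000))) = (-3843 + (21/20)*61)/(3516 + (-2139 - 1*(-2000))) = (-3843 + 1281/20)/(3516 + (-2139 + 2000)) = -75579/(20*(3516 - 139)) = -75579/20/3377 = -75579/20*1/3377 = -75579/67540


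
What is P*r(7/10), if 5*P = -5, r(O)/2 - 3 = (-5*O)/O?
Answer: 4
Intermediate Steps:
r(O) = -4 (r(O) = 6 + 2*((-5*O)/O) = 6 + 2*(-5) = 6 - 10 = -4)
P = -1 (P = (1/5)*(-5) = -1)
P*r(7/10) = -1*(-4) = 4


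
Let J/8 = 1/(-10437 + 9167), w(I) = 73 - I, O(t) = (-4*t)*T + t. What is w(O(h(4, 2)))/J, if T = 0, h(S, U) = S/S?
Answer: -11430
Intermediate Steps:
h(S, U) = 1
O(t) = t (O(t) = -4*t*0 + t = 0 + t = t)
J = -4/635 (J = 8/(-10437 + 9167) = 8/(-1270) = 8*(-1/1270) = -4/635 ≈ -0.0062992)
w(O(h(4, 2)))/J = (73 - 1*1)/(-4/635) = (73 - 1)*(-635/4) = 72*(-635/4) = -11430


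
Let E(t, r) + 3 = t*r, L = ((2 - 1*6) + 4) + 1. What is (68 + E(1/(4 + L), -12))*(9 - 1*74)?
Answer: -4069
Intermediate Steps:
L = 1 (L = ((2 - 6) + 4) + 1 = (-4 + 4) + 1 = 0 + 1 = 1)
E(t, r) = -3 + r*t (E(t, r) = -3 + t*r = -3 + r*t)
(68 + E(1/(4 + L), -12))*(9 - 1*74) = (68 + (-3 - 12/(4 + 1)))*(9 - 1*74) = (68 + (-3 - 12/5))*(9 - 74) = (68 + (-3 - 12*⅕))*(-65) = (68 + (-3 - 12/5))*(-65) = (68 - 27/5)*(-65) = (313/5)*(-65) = -4069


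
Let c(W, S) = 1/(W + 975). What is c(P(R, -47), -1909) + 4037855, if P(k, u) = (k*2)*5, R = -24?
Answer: 2967823426/735 ≈ 4.0379e+6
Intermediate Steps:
P(k, u) = 10*k (P(k, u) = (2*k)*5 = 10*k)
c(W, S) = 1/(975 + W)
c(P(R, -47), -1909) + 4037855 = 1/(975 + 10*(-24)) + 4037855 = 1/(975 - 240) + 4037855 = 1/735 + 4037855 = 2967823426/735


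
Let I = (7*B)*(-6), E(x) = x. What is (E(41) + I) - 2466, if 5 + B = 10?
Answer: -2635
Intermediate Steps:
B = 5 (B = -5 + 10 = 5)
I = -210 (I = (7*5)*(-6) = 35*(-6) = -210)
(E(41) + I) - 2466 = (41 - 210) - 2466 = -169 - 2466 = -2635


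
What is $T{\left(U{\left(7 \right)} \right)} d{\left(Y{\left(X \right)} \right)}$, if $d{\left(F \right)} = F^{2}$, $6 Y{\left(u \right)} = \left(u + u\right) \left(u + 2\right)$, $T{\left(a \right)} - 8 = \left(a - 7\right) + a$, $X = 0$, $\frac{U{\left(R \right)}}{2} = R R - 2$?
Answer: $0$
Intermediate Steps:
$U{\left(R \right)} = -4 + 2 R^{2}$ ($U{\left(R \right)} = 2 \left(R R - 2\right) = 2 \left(R^{2} - 2\right) = 2 \left(-2 + R^{2}\right) = -4 + 2 R^{2}$)
$T{\left(a \right)} = 1 + 2 a$ ($T{\left(a \right)} = 8 + \left(\left(a - 7\right) + a\right) = 8 + \left(\left(-7 + a\right) + a\right) = 8 + \left(-7 + 2 a\right) = 1 + 2 a$)
$Y{\left(u \right)} = \frac{u \left(2 + u\right)}{3}$ ($Y{\left(u \right)} = \frac{\left(u + u\right) \left(u + 2\right)}{6} = \frac{2 u \left(2 + u\right)}{6} = \frac{u \left(2 + u\right)}{3}$)
$T{\left(U{\left(7 \right)} \right)} d{\left(Y{\left(X \right)} \right)} = \left(1 + 2 \left(-4 + 2 \cdot 7^{2}\right)\right) \left(\frac{1}{3} \cdot 0 \left(2 + 0\right)\right)^{2} = \left(1 + 2 \left(-4 + 2 \cdot 49\right)\right) \left(\frac{1}{3} \cdot 0 \cdot 2\right)^{2} = \left(1 + 2 \left(-4 + 98\right)\right) 0^{2} = \left(1 + 2 \cdot 94\right) 0 = \left(1 + 188\right) 0 = 189 \cdot 0 = 0$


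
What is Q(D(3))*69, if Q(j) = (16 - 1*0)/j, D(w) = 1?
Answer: 1104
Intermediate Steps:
Q(j) = 16/j (Q(j) = (16 + 0)/j = 16/j)
Q(D(3))*69 = (16/1)*69 = (16*1)*69 = 16*69 = 1104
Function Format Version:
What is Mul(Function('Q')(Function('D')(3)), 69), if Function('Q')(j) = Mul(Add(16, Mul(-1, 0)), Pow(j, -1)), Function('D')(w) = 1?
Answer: 1104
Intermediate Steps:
Function('Q')(j) = Mul(16, Pow(j, -1)) (Function('Q')(j) = Mul(Add(16, 0), Pow(j, -1)) = Mul(16, Pow(j, -1)))
Mul(Function('Q')(Function('D')(3)), 69) = Mul(Mul(16, Pow(1, -1)), 69) = Mul(Mul(16, 1), 69) = Mul(16, 69) = 1104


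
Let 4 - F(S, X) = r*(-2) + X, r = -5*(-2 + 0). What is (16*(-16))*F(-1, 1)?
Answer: -5888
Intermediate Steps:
r = 10 (r = -5*(-2) = 10)
F(S, X) = 24 - X (F(S, X) = 4 - (10*(-2) + X) = 4 - (-20 + X) = 4 + (20 - X) = 24 - X)
(16*(-16))*F(-1, 1) = (16*(-16))*(24 - 1*1) = -256*(24 - 1) = -256*23 = -5888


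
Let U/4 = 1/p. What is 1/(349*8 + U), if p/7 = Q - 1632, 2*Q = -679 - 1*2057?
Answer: 5250/14657999 ≈ 0.00035817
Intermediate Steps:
Q = -1368 (Q = (-679 - 1*2057)/2 = (-679 - 2057)/2 = (½)*(-2736) = -1368)
p = -21000 (p = 7*(-1368 - 1632) = 7*(-3000) = -21000)
U = -1/5250 (U = 4/(-21000) = 4*(-1/21000) = -1/5250 ≈ -0.00019048)
1/(349*8 + U) = 1/(349*8 - 1/5250) = 1/(2792 - 1/5250) = 1/(14657999/5250) = 5250/14657999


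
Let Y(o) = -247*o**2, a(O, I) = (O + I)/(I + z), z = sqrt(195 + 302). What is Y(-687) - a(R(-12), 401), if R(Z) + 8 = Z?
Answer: -18687654241053/160304 + 381*sqrt(497)/160304 ≈ -1.1658e+8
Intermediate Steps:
R(Z) = -8 + Z
z = sqrt(497) ≈ 22.293
a(O, I) = (I + O)/(I + sqrt(497)) (a(O, I) = (O + I)/(I + sqrt(497)) = (I + O)/(I + sqrt(497)))
Y(-687) - a(R(-12), 401) = -247*(-687)**2 - (401 + (-8 - 12))/(401 + sqrt(497)) = -247*471969 - (401 - 20)/(401 + sqrt(497)) = -116576343 - 381/(401 + sqrt(497))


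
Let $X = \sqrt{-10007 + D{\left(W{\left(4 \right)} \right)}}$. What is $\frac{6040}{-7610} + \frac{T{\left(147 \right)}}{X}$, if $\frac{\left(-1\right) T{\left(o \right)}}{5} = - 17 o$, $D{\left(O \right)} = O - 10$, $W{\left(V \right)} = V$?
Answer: $- \frac{604}{761} - \frac{735 i \sqrt{10013}}{589} \approx -0.79369 - 124.87 i$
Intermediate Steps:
$D{\left(O \right)} = -10 + O$
$T{\left(o \right)} = 85 o$ ($T{\left(o \right)} = - 5 \left(- 17 o\right) = 85 o$)
$X = i \sqrt{10013}$ ($X = \sqrt{-10007 + \left(-10 + 4\right)} = \sqrt{-10007 - 6} = \sqrt{-10013} = i \sqrt{10013} \approx 100.06 i$)
$\frac{6040}{-7610} + \frac{T{\left(147 \right)}}{X} = \frac{6040}{-7610} + \frac{85 \cdot 147}{i \sqrt{10013}} = 6040 \left(- \frac{1}{7610}\right) + 12495 \left(- \frac{i \sqrt{10013}}{10013}\right) = - \frac{604}{761} - \frac{735 i \sqrt{10013}}{589}$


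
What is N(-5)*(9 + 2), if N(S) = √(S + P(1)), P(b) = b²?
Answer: 22*I ≈ 22.0*I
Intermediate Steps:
N(S) = √(1 + S) (N(S) = √(S + 1²) = √(S + 1) = √(1 + S))
N(-5)*(9 + 2) = √(1 - 5)*(9 + 2) = √(-4)*11 = (2*I)*11 = 22*I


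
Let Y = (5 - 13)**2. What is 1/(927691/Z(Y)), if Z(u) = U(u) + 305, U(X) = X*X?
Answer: 4401/927691 ≈ 0.0047440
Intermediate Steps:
U(X) = X**2
Y = 64 (Y = (-8)**2 = 64)
Z(u) = 305 + u**2 (Z(u) = u**2 + 305 = 305 + u**2)
1/(927691/Z(Y)) = 1/(927691/(305 + 64**2)) = 1/(927691/(305 + 4096)) = 1/(927691/4401) = 4401/927691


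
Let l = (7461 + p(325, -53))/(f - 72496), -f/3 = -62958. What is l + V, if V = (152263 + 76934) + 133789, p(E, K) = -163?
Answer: 21121796003/58189 ≈ 3.6299e+5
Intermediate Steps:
f = 188874 (f = -3*(-62958) = 188874)
l = 3649/58189 (l = (7461 - 163)/(188874 - 72496) = 7298/116378 = 7298*(1/116378) = 3649/58189 ≈ 0.062709)
V = 362986 (V = 229197 + 133789 = 362986)
l + V = 3649/58189 + 362986 = 21121796003/58189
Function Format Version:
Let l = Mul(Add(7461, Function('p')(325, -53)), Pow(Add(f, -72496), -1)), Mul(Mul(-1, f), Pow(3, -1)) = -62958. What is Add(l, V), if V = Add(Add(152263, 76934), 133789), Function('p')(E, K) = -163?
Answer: Rational(21121796003, 58189) ≈ 3.6299e+5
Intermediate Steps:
f = 188874 (f = Mul(-3, -62958) = 188874)
l = Rational(3649, 58189) (l = Mul(Add(7461, -163), Pow(Add(188874, -72496), -1)) = Mul(7298, Pow(116378, -1)) = Mul(7298, Rational(1, 116378)) = Rational(3649, 58189) ≈ 0.062709)
V = 362986 (V = Add(229197, 133789) = 362986)
Add(l, V) = Add(Rational(3649, 58189), 362986) = Rational(21121796003, 58189)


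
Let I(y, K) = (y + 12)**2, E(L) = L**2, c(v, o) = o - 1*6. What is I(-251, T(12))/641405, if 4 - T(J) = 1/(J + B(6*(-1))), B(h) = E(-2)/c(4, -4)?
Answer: 57121/641405 ≈ 0.089056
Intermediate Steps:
c(v, o) = -6 + o (c(v, o) = o - 6 = -6 + o)
B(h) = -2/5 (B(h) = (-2)**2/(-6 - 4) = 4/(-10) = 4*(-1/10) = -2/5)
T(J) = 4 - 1/(-2/5 + J) (T(J) = 4 - 1/(J - 2/5) = 4 - 1/(-2/5 + J))
I(y, K) = (12 + y)**2
I(-251, T(12))/641405 = (12 - 251)**2/641405 = (-239)**2*(1/641405) = 57121*(1/641405) = 57121/641405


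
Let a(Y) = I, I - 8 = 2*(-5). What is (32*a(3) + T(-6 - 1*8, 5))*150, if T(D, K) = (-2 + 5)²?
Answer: -8250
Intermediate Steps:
I = -2 (I = 8 + 2*(-5) = 8 - 10 = -2)
T(D, K) = 9 (T(D, K) = 3² = 9)
a(Y) = -2
(32*a(3) + T(-6 - 1*8, 5))*150 = (32*(-2) + 9)*150 = (-64 + 9)*150 = -55*150 = -8250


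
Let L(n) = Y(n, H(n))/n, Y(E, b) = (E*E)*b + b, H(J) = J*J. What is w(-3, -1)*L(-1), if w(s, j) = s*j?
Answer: -6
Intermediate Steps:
H(J) = J**2
Y(E, b) = b + b*E**2 (Y(E, b) = E**2*b + b = b*E**2 + b = b + b*E**2)
L(n) = n*(1 + n**2) (L(n) = (n**2*(1 + n**2))/n = n*(1 + n**2))
w(s, j) = j*s
w(-3, -1)*L(-1) = (-1*(-3))*(-1 + (-1)**3) = 3*(-1 - 1) = 3*(-2) = -6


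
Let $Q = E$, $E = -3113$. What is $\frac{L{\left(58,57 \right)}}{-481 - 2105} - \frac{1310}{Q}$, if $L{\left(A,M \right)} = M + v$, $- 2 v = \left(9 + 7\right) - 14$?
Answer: $\frac{1606666}{4025109} \approx 0.39916$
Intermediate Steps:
$v = -1$ ($v = - \frac{\left(9 + 7\right) - 14}{2} = - \frac{16 - 14}{2} = \left(- \frac{1}{2}\right) 2 = -1$)
$Q = -3113$
$L{\left(A,M \right)} = -1 + M$ ($L{\left(A,M \right)} = M - 1 = -1 + M$)
$\frac{L{\left(58,57 \right)}}{-481 - 2105} - \frac{1310}{Q} = \frac{-1 + 57}{-481 - 2105} - \frac{1310}{-3113} = \frac{56}{-481 - 2105} - - \frac{1310}{3113} = \frac{56}{-2586} + \frac{1310}{3113} = 56 \left(- \frac{1}{2586}\right) + \frac{1310}{3113} = - \frac{28}{1293} + \frac{1310}{3113} = \frac{1606666}{4025109}$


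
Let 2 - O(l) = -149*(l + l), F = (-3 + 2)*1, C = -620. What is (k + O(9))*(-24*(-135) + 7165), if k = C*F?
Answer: 34378120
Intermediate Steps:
F = -1 (F = -1*1 = -1)
k = 620 (k = -620*(-1) = 620)
O(l) = 2 + 298*l (O(l) = 2 - (-149)*(l + l) = 2 - (-149)*2*l = 2 - (-298)*l = 2 + 298*l)
(k + O(9))*(-24*(-135) + 7165) = (620 + (2 + 298*9))*(-24*(-135) + 7165) = (620 + (2 + 2682))*(3240 + 7165) = (620 + 2684)*10405 = 3304*10405 = 34378120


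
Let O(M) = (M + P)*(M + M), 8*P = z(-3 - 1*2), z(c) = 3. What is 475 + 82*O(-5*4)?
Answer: 64845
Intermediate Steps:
P = 3/8 (P = (⅛)*3 = 3/8 ≈ 0.37500)
O(M) = 2*M*(3/8 + M) (O(M) = (M + 3/8)*(M + M) = (3/8 + M)*(2*M) = 2*M*(3/8 + M))
475 + 82*O(-5*4) = 475 + 82*((-5*4)*(3 + 8*(-5*4))/4) = 475 + 82*((¼)*(-20)*(3 + 8*(-20))) = 475 + 82*((¼)*(-20)*(3 - 160)) = 475 + 82*((¼)*(-20)*(-157)) = 475 + 82*785 = 475 + 64370 = 64845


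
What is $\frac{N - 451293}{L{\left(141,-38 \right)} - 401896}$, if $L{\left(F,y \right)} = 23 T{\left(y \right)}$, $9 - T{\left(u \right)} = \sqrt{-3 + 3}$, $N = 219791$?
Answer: $\frac{231502}{401689} \approx 0.57632$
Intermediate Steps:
$T{\left(u \right)} = 9$ ($T{\left(u \right)} = 9 - \sqrt{-3 + 3} = 9 - \sqrt{0} = 9 - 0 = 9 + 0 = 9$)
$L{\left(F,y \right)} = 207$ ($L{\left(F,y \right)} = 23 \cdot 9 = 207$)
$\frac{N - 451293}{L{\left(141,-38 \right)} - 401896} = \frac{219791 - 451293}{207 - 401896} = - \frac{231502}{-401689} = \left(-231502\right) \left(- \frac{1}{401689}\right) = \frac{231502}{401689}$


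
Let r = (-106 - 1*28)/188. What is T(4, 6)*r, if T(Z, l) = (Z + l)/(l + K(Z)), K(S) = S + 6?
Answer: -335/752 ≈ -0.44548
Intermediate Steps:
K(S) = 6 + S
T(Z, l) = (Z + l)/(6 + Z + l) (T(Z, l) = (Z + l)/(l + (6 + Z)) = (Z + l)/(6 + Z + l))
r = -67/94 (r = (-106 - 28)*(1/188) = -134*1/188 = -67/94 ≈ -0.71277)
T(4, 6)*r = ((4 + 6)/(6 + 4 + 6))*(-67/94) = (10/16)*(-67/94) = ((1/16)*10)*(-67/94) = (5/8)*(-67/94) = -335/752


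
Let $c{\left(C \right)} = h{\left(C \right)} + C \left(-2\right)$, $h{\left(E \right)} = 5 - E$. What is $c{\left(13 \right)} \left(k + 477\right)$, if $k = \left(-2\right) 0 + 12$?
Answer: $-16626$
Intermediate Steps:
$c{\left(C \right)} = 5 - 3 C$ ($c{\left(C \right)} = \left(5 - C\right) + C \left(-2\right) = \left(5 - C\right) - 2 C = 5 - 3 C$)
$k = 12$ ($k = 0 + 12 = 12$)
$c{\left(13 \right)} \left(k + 477\right) = \left(5 - 39\right) \left(12 + 477\right) = \left(5 - 39\right) 489 = \left(-34\right) 489 = -16626$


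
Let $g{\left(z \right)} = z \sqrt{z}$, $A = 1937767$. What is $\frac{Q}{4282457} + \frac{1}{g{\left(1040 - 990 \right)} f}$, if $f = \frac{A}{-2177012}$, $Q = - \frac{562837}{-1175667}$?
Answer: $\frac{562837}{5034743373819} - \frac{544253 \sqrt{2}}{242220875} \approx -0.0031775$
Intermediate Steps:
$g{\left(z \right)} = z^{\frac{3}{2}}$
$Q = \frac{562837}{1175667}$ ($Q = \left(-562837\right) \left(- \frac{1}{1175667}\right) = \frac{562837}{1175667} \approx 0.47874$)
$f = - \frac{1937767}{2177012}$ ($f = \frac{1937767}{-2177012} = 1937767 \left(- \frac{1}{2177012}\right) = - \frac{1937767}{2177012} \approx -0.8901$)
$\frac{Q}{4282457} + \frac{1}{g{\left(1040 - 990 \right)} f} = \frac{562837}{1175667 \cdot 4282457} + \frac{1}{\left(1040 - 990\right)^{\frac{3}{2}} \left(- \frac{1937767}{2177012}\right)} = \frac{562837}{1175667} \cdot \frac{1}{4282457} + \frac{1}{50^{\frac{3}{2}}} \left(- \frac{2177012}{1937767}\right) = \frac{562837}{5034743373819} + \frac{1}{250 \sqrt{2}} \left(- \frac{2177012}{1937767}\right) = \frac{562837}{5034743373819} + \frac{\sqrt{2}}{500} \left(- \frac{2177012}{1937767}\right) = \frac{562837}{5034743373819} - \frac{544253 \sqrt{2}}{242220875}$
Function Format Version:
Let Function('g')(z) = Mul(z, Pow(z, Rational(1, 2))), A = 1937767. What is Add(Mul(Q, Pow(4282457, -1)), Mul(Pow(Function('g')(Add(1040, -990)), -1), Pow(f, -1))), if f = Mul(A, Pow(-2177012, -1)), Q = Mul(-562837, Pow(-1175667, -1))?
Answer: Add(Rational(562837, 5034743373819), Mul(Rational(-544253, 242220875), Pow(2, Rational(1, 2)))) ≈ -0.0031775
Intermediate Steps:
Function('g')(z) = Pow(z, Rational(3, 2))
Q = Rational(562837, 1175667) (Q = Mul(-562837, Rational(-1, 1175667)) = Rational(562837, 1175667) ≈ 0.47874)
f = Rational(-1937767, 2177012) (f = Mul(1937767, Pow(-2177012, -1)) = Mul(1937767, Rational(-1, 2177012)) = Rational(-1937767, 2177012) ≈ -0.89010)
Add(Mul(Q, Pow(4282457, -1)), Mul(Pow(Function('g')(Add(1040, -990)), -1), Pow(f, -1))) = Add(Mul(Rational(562837, 1175667), Pow(4282457, -1)), Mul(Pow(Pow(Add(1040, -990), Rational(3, 2)), -1), Pow(Rational(-1937767, 2177012), -1))) = Add(Mul(Rational(562837, 1175667), Rational(1, 4282457)), Mul(Pow(Pow(50, Rational(3, 2)), -1), Rational(-2177012, 1937767))) = Add(Rational(562837, 5034743373819), Mul(Pow(Mul(250, Pow(2, Rational(1, 2))), -1), Rational(-2177012, 1937767))) = Add(Rational(562837, 5034743373819), Mul(Mul(Rational(1, 500), Pow(2, Rational(1, 2))), Rational(-2177012, 1937767))) = Add(Rational(562837, 5034743373819), Mul(Rational(-544253, 242220875), Pow(2, Rational(1, 2))))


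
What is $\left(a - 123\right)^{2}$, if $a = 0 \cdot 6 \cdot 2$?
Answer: $15129$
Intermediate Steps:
$a = 0$ ($a = 0 \cdot 2 = 0$)
$\left(a - 123\right)^{2} = \left(0 - 123\right)^{2} = \left(-123\right)^{2} = 15129$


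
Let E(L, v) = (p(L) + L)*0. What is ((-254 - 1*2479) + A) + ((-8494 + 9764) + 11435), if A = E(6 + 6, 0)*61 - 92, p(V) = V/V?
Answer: 9880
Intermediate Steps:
p(V) = 1
E(L, v) = 0 (E(L, v) = (1 + L)*0 = 0)
A = -92 (A = 0*61 - 92 = 0 - 92 = -92)
((-254 - 1*2479) + A) + ((-8494 + 9764) + 11435) = ((-254 - 1*2479) - 92) + ((-8494 + 9764) + 11435) = ((-254 - 2479) - 92) + (1270 + 11435) = (-2733 - 92) + 12705 = -2825 + 12705 = 9880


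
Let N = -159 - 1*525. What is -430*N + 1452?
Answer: 295572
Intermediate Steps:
N = -684 (N = -159 - 525 = -684)
-430*N + 1452 = -430*(-684) + 1452 = 294120 + 1452 = 295572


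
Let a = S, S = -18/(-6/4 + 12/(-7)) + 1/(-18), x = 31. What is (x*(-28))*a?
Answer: -216566/45 ≈ -4812.6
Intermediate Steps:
S = 499/90 (S = -18/(-6*1/4 + 12*(-1/7)) + 1*(-1/18) = -18/(-3/2 - 12/7) - 1/18 = -18/(-45/14) - 1/18 = -18*(-14/45) - 1/18 = 28/5 - 1/18 = 499/90 ≈ 5.5444)
a = 499/90 ≈ 5.5444
(x*(-28))*a = (31*(-28))*(499/90) = -868*499/90 = -216566/45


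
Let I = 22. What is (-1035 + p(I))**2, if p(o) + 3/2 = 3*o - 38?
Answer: 4068289/4 ≈ 1.0171e+6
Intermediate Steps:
p(o) = -79/2 + 3*o (p(o) = -3/2 + (3*o - 38) = -3/2 + (-38 + 3*o) = -79/2 + 3*o)
(-1035 + p(I))**2 = (-1035 + (-79/2 + 3*22))**2 = (-1035 + (-79/2 + 66))**2 = (-1035 + 53/2)**2 = (-2017/2)**2 = 4068289/4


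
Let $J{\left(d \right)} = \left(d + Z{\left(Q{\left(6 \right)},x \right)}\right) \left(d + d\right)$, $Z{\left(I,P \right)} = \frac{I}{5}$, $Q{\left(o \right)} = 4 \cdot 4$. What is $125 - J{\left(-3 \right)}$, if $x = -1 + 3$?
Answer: $\frac{631}{5} \approx 126.2$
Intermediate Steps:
$x = 2$
$Q{\left(o \right)} = 16$
$Z{\left(I,P \right)} = \frac{I}{5}$ ($Z{\left(I,P \right)} = I \frac{1}{5} = \frac{I}{5}$)
$J{\left(d \right)} = 2 d \left(\frac{16}{5} + d\right)$ ($J{\left(d \right)} = \left(d + \frac{1}{5} \cdot 16\right) \left(d + d\right) = \left(d + \frac{16}{5}\right) 2 d = \left(\frac{16}{5} + d\right) 2 d = 2 d \left(\frac{16}{5} + d\right)$)
$125 - J{\left(-3 \right)} = 125 - \frac{2}{5} \left(-3\right) \left(16 + 5 \left(-3\right)\right) = 125 - \frac{2}{5} \left(-3\right) \left(16 - 15\right) = 125 - \frac{2}{5} \left(-3\right) 1 = 125 - - \frac{6}{5} = 125 + \frac{6}{5} = \frac{631}{5}$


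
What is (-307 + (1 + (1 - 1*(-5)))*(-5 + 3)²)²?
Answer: 77841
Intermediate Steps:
(-307 + (1 + (1 - 1*(-5)))*(-5 + 3)²)² = (-307 + (1 + (1 + 5))*(-2)²)² = (-307 + (1 + 6)*4)² = (-307 + 7*4)² = (-307 + 28)² = (-279)² = 77841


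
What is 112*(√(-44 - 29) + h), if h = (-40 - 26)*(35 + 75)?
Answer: -813120 + 112*I*√73 ≈ -8.1312e+5 + 956.93*I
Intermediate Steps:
h = -7260 (h = -66*110 = -7260)
112*(√(-44 - 29) + h) = 112*(√(-44 - 29) - 7260) = 112*(√(-73) - 7260) = 112*(I*√73 - 7260) = 112*(-7260 + I*√73) = -813120 + 112*I*√73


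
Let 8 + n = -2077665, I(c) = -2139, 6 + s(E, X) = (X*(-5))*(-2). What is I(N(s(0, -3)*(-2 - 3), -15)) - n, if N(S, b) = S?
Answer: 2075534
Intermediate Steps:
s(E, X) = -6 + 10*X (s(E, X) = -6 + (X*(-5))*(-2) = -6 - 5*X*(-2) = -6 + 10*X)
n = -2077673 (n = -8 - 2077665 = -2077673)
I(N(s(0, -3)*(-2 - 3), -15)) - n = -2139 - 1*(-2077673) = -2139 + 2077673 = 2075534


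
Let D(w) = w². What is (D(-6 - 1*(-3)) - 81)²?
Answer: 5184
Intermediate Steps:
(D(-6 - 1*(-3)) - 81)² = ((-6 - 1*(-3))² - 81)² = ((-6 + 3)² - 81)² = ((-3)² - 81)² = (9 - 81)² = (-72)² = 5184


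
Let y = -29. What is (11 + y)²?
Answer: 324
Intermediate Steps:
(11 + y)² = (11 - 29)² = (-18)² = 324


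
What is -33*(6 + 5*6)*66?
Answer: -78408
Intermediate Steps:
-33*(6 + 5*6)*66 = -33*(6 + 30)*66 = -33*36*66 = -1188*66 = -78408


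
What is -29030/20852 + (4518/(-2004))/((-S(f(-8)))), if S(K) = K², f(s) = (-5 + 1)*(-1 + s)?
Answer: -1045861697/752173344 ≈ -1.3905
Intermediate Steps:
f(s) = 4 - 4*s (f(s) = -4*(-1 + s) = 4 - 4*s)
-29030/20852 + (4518/(-2004))/((-S(f(-8)))) = -29030/20852 + (4518/(-2004))/((-(4 - 4*(-8))²)) = -29030*1/20852 + (4518*(-1/2004))/((-(4 + 32)²)) = -14515/10426 - 753/(334*((-1*36²))) = -14515/10426 - 753/(334*((-1*1296))) = -14515/10426 - 753/334/(-1296) = -14515/10426 - 753/334*(-1/1296) = -14515/10426 + 251/144288 = -1045861697/752173344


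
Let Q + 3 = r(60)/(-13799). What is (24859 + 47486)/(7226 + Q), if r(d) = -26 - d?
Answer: 896935/89551 ≈ 10.016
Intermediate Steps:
Q = -41311/13799 (Q = -3 + (-26 - 1*60)/(-13799) = -3 + (-26 - 60)*(-1/13799) = -3 - 86*(-1/13799) = -3 + 86/13799 = -41311/13799 ≈ -2.9938)
(24859 + 47486)/(7226 + Q) = (24859 + 47486)/(7226 - 41311/13799) = 72345/(99670263/13799) = 72345*(13799/99670263) = 896935/89551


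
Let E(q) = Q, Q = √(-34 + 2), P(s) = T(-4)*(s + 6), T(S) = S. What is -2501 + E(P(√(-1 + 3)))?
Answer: -2501 + 4*I*√2 ≈ -2501.0 + 5.6569*I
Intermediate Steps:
P(s) = -24 - 4*s (P(s) = -4*(s + 6) = -4*(6 + s) = -24 - 4*s)
Q = 4*I*√2 (Q = √(-32) = 4*I*√2 ≈ 5.6569*I)
E(q) = 4*I*√2
-2501 + E(P(√(-1 + 3))) = -2501 + 4*I*√2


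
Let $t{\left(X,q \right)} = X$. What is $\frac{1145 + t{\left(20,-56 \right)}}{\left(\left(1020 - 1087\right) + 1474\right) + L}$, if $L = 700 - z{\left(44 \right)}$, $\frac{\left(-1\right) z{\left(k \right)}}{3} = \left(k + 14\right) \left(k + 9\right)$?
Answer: $\frac{1165}{11329} \approx 0.10283$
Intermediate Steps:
$z{\left(k \right)} = - 3 \left(9 + k\right) \left(14 + k\right)$ ($z{\left(k \right)} = - 3 \left(k + 14\right) \left(k + 9\right) = - 3 \left(14 + k\right) \left(9 + k\right) = - 3 \left(9 + k\right) \left(14 + k\right)$)
$L = 9922$ ($L = 700 - \left(-378 - 3036 - 3 \cdot 44^{2}\right) = 700 - \left(-378 - 3036 - 5808\right) = 700 - -9222 = 700 + 9222 = 9922$)
$\frac{1145 + t{\left(20,-56 \right)}}{\left(\left(1020 - 1087\right) + 1474\right) + L} = \frac{1145 + 20}{\left(\left(1020 - 1087\right) + 1474\right) + 9922} = \frac{1165}{\left(\left(1020 - 1087\right) + 1474\right) + 9922} = \frac{1165}{\left(-67 + 1474\right) + 9922} = \frac{1165}{1407 + 9922} = \frac{1165}{11329}$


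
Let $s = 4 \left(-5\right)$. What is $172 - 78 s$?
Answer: $1732$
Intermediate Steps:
$s = -20$
$172 - 78 s = 172 - -1560 = 172 + 1560 = 1732$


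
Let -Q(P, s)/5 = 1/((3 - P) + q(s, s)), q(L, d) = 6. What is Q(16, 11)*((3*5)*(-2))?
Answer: -150/7 ≈ -21.429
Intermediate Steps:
Q(P, s) = -5/(9 - P) (Q(P, s) = -5/((3 - P) + 6) = -5/(9 - P))
Q(16, 11)*((3*5)*(-2)) = (5/(-9 + 16))*((3*5)*(-2)) = (5/7)*(15*(-2)) = (5*(⅐))*(-30) = (5/7)*(-30) = -150/7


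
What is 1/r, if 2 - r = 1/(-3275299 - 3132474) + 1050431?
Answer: -6407773/6730910584616 ≈ -9.5199e-7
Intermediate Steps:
r = -6730910584616/6407773 (r = 2 - (1/(-3275299 - 3132474) + 1050431) = 2 - (1/(-6407773) + 1050431) = 2 - (-1/6407773 + 1050431) = 2 - 1*6730923400162/6407773 = 2 - 6730923400162/6407773 = -6730910584616/6407773 ≈ -1.0504e+6)
1/r = 1/(-6730910584616/6407773) = -6407773/6730910584616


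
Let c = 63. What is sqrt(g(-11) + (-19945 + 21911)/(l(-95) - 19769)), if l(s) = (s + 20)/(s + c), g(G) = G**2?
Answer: sqrt(48372063610673)/632533 ≈ 10.995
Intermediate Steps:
l(s) = (20 + s)/(63 + s) (l(s) = (s + 20)/(s + 63) = (20 + s)/(63 + s))
sqrt(g(-11) + (-19945 + 21911)/(l(-95) - 19769)) = sqrt((-11)**2 + (-19945 + 21911)/((20 - 95)/(63 - 95) - 19769)) = sqrt(121 + 1966/(-75/(-32) - 19769)) = sqrt(121 + 1966/(-1/32*(-75) - 19769)) = sqrt(121 + 1966/(75/32 - 19769)) = sqrt(121 + 1966/(-632533/32)) = sqrt(121 + 1966*(-32/632533)) = sqrt(121 - 62912/632533) = sqrt(76473581/632533) = sqrt(48372063610673)/632533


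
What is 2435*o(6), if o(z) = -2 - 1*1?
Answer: -7305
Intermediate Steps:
o(z) = -3 (o(z) = -2 - 1 = -3)
2435*o(6) = 2435*(-3) = -7305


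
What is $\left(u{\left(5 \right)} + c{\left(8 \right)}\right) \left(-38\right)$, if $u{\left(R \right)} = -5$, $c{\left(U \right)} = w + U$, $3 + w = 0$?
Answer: $0$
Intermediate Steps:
$w = -3$ ($w = -3 + 0 = -3$)
$c{\left(U \right)} = -3 + U$
$\left(u{\left(5 \right)} + c{\left(8 \right)}\right) \left(-38\right) = \left(-5 + \left(-3 + 8\right)\right) \left(-38\right) = \left(-5 + 5\right) \left(-38\right) = 0 \left(-38\right) = 0$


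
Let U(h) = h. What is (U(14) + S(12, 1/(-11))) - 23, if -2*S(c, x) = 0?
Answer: -9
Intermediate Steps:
S(c, x) = 0 (S(c, x) = -1/2*0 = 0)
(U(14) + S(12, 1/(-11))) - 23 = (14 + 0) - 23 = 14 - 23 = -9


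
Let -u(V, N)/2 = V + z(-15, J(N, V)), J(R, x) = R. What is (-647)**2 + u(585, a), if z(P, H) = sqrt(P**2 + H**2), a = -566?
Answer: 417439 - 2*sqrt(320581) ≈ 4.1631e+5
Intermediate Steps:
z(P, H) = sqrt(H**2 + P**2)
u(V, N) = -2*V - 2*sqrt(225 + N**2) (u(V, N) = -2*(V + sqrt(N**2 + (-15)**2)) = -2*(V + sqrt(N**2 + 225)) = -2*(V + sqrt(225 + N**2)) = -2*V - 2*sqrt(225 + N**2))
(-647)**2 + u(585, a) = (-647)**2 + (-2*585 - 2*sqrt(225 + (-566)**2)) = 418609 + (-1170 - 2*sqrt(225 + 320356)) = 418609 + (-1170 - 2*sqrt(320581)) = 417439 - 2*sqrt(320581)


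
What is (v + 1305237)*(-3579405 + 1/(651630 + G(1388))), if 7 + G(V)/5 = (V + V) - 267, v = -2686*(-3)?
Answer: -208133271191107547/44276 ≈ -4.7008e+12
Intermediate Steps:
v = 8058
G(V) = -1370 + 10*V (G(V) = -35 + 5*((V + V) - 267) = -35 + 5*(2*V - 267) = -35 + 5*(-267 + 2*V) = -35 + (-1335 + 10*V) = -1370 + 10*V)
(v + 1305237)*(-3579405 + 1/(651630 + G(1388))) = (8058 + 1305237)*(-3579405 + 1/(651630 + (-1370 + 10*1388))) = 1313295*(-3579405 + 1/(651630 + (-1370 + 13880))) = 1313295*(-3579405 + 1/(651630 + 12510)) = 1313295*(-3579405 + 1/664140) = 1313295*(-2377226036699/664140) = -208133271191107547/44276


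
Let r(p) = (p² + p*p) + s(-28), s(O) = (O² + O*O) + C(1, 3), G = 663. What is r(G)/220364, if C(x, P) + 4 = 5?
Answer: 880707/220364 ≈ 3.9966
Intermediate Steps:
C(x, P) = 1 (C(x, P) = -4 + 5 = 1)
s(O) = 1 + 2*O² (s(O) = (O² + O*O) + 1 = (O² + O²) + 1 = 2*O² + 1 = 1 + 2*O²)
r(p) = 1569 + 2*p² (r(p) = (p² + p*p) + (1 + 2*(-28)²) = (p² + p²) + (1 + 2*784) = 2*p² + (1 + 1568) = 2*p² + 1569 = 1569 + 2*p²)
r(G)/220364 = (1569 + 2*663²)/220364 = (1569 + 2*439569)*(1/220364) = (1569 + 879138)*(1/220364) = 880707*(1/220364) = 880707/220364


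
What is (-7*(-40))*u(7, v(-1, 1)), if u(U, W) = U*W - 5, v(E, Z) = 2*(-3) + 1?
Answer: -11200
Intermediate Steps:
v(E, Z) = -5 (v(E, Z) = -6 + 1 = -5)
u(U, W) = -5 + U*W
(-7*(-40))*u(7, v(-1, 1)) = (-7*(-40))*(-5 + 7*(-5)) = 280*(-5 - 35) = 280*(-40) = -11200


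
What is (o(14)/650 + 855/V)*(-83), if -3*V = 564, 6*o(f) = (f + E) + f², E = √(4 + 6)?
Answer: 4558111/12220 - 83*√10/3900 ≈ 372.94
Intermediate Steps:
E = √10 ≈ 3.1623
o(f) = f/6 + √10/6 + f²/6 (o(f) = ((f + √10) + f²)/6 = (f + √10 + f²)/6 = f/6 + √10/6 + f²/6)
V = -188 (V = -⅓*564 = -188)
(o(14)/650 + 855/V)*(-83) = (((⅙)*14 + √10/6 + (⅙)*14²)/650 + 855/(-188))*(-83) = ((7/3 + √10/6 + (⅙)*196)*(1/650) + 855*(-1/188))*(-83) = ((7/3 + √10/6 + 98/3)*(1/650) - 855/188)*(-83) = ((35 + √10/6)*(1/650) - 855/188)*(-83) = ((7/130 + √10/3900) - 855/188)*(-83) = (-54917/12220 + √10/3900)*(-83) = 4558111/12220 - 83*√10/3900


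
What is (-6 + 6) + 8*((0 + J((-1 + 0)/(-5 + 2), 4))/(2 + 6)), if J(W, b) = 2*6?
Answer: 12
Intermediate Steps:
J(W, b) = 12
(-6 + 6) + 8*((0 + J((-1 + 0)/(-5 + 2), 4))/(2 + 6)) = (-6 + 6) + 8*((0 + 12)/(2 + 6)) = 0 + 8*(12/8) = 0 + 8*(12*(1/8)) = 0 + 8*(3/2) = 0 + 12 = 12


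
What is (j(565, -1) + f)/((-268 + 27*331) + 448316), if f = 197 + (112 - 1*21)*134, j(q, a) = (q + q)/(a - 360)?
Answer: 4472021/164971585 ≈ 0.027108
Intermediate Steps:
j(q, a) = 2*q/(-360 + a) (j(q, a) = (2*q)/(-360 + a) = 2*q/(-360 + a))
f = 12391 (f = 197 + (112 - 21)*134 = 197 + 91*134 = 197 + 12194 = 12391)
(j(565, -1) + f)/((-268 + 27*331) + 448316) = (2*565/(-360 - 1) + 12391)/((-268 + 27*331) + 448316) = (2*565/(-361) + 12391)/((-268 + 8937) + 448316) = (2*565*(-1/361) + 12391)/(8669 + 448316) = (-1130/361 + 12391)/456985 = (4472021/361)*(1/456985) = 4472021/164971585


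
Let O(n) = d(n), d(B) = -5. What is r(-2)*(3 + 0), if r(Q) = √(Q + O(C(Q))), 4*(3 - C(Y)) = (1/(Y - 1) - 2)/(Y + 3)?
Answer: 3*I*√7 ≈ 7.9373*I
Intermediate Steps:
C(Y) = 3 - (-2 + 1/(-1 + Y))/(4*(3 + Y)) (C(Y) = 3 - (1/(Y - 1) - 2)/(4*(Y + 3)) = 3 - (1/(-1 + Y) - 2)/(4*(3 + Y)) = 3 - (-2 + 1/(-1 + Y))/(4*(3 + Y)))
O(n) = -5
r(Q) = √(-5 + Q) (r(Q) = √(Q - 5) = √(-5 + Q))
r(-2)*(3 + 0) = √(-5 - 2)*(3 + 0) = √(-7)*3 = (I*√7)*3 = 3*I*√7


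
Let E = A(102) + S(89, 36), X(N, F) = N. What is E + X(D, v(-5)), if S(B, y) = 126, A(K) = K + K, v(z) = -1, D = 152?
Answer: 482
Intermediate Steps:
A(K) = 2*K
E = 330 (E = 2*102 + 126 = 204 + 126 = 330)
E + X(D, v(-5)) = 330 + 152 = 482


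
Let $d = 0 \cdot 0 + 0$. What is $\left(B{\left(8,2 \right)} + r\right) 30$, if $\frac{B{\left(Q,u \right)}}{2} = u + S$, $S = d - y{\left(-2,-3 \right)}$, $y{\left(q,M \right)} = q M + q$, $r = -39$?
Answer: $-1290$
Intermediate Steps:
$y{\left(q,M \right)} = q + M q$ ($y{\left(q,M \right)} = M q + q = q + M q$)
$d = 0$ ($d = 0 + 0 = 0$)
$S = -4$ ($S = 0 - - 2 \left(1 - 3\right) = 0 - \left(-2\right) \left(-2\right) = 0 - 4 = -4$)
$B{\left(Q,u \right)} = -8 + 2 u$ ($B{\left(Q,u \right)} = 2 \left(u - 4\right) = 2 \left(-4 + u\right) = -8 + 2 u$)
$\left(B{\left(8,2 \right)} + r\right) 30 = \left(\left(-8 + 2 \cdot 2\right) - 39\right) 30 = \left(\left(-8 + 4\right) - 39\right) 30 = \left(-4 - 39\right) 30 = \left(-43\right) 30 = -1290$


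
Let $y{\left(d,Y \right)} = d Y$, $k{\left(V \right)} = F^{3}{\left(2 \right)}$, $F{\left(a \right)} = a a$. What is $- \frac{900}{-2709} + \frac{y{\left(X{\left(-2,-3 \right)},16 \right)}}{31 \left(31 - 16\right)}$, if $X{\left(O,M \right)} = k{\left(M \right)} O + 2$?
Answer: $- \frac{186772}{46655} \approx -4.0033$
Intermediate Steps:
$F{\left(a \right)} = a^{2}$
$k{\left(V \right)} = 64$ ($k{\left(V \right)} = \left(2^{2}\right)^{3} = 4^{3} = 64$)
$X{\left(O,M \right)} = 2 + 64 O$ ($X{\left(O,M \right)} = 64 O + 2 = 2 + 64 O$)
$y{\left(d,Y \right)} = Y d$
$- \frac{900}{-2709} + \frac{y{\left(X{\left(-2,-3 \right)},16 \right)}}{31 \left(31 - 16\right)} = - \frac{900}{-2709} + \frac{16 \left(2 + 64 \left(-2\right)\right)}{31 \left(31 - 16\right)} = \left(-900\right) \left(- \frac{1}{2709}\right) + \frac{16 \left(2 - 128\right)}{31 \cdot 15} = \frac{100}{301} + \frac{16 \left(-126\right)}{465} = \frac{100}{301} - \frac{672}{155} = - \frac{186772}{46655}$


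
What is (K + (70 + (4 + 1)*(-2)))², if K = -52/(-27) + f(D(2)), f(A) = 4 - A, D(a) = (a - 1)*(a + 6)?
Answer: 2446096/729 ≈ 3355.4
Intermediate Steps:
D(a) = (-1 + a)*(6 + a)
K = -56/27 (K = -52/(-27) + (4 - (-6 + 2² + 5*2)) = -52*(-1/27) + (4 - (-6 + 4 + 10)) = 52/27 + (4 - 1*8) = 52/27 + (4 - 8) = 52/27 - 4 = -56/27 ≈ -2.0741)
(K + (70 + (4 + 1)*(-2)))² = (-56/27 + (70 + (4 + 1)*(-2)))² = (-56/27 + (70 + 5*(-2)))² = (-56/27 + (70 - 10))² = (-56/27 + 60)² = (1564/27)² = 2446096/729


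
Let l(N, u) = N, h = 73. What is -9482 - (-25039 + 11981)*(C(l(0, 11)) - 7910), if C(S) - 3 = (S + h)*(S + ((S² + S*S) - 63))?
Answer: -163312830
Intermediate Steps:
C(S) = 3 + (73 + S)*(-63 + S + 2*S²) (C(S) = 3 + (S + 73)*(S + ((S² + S*S) - 63)) = 3 + (73 + S)*(S + ((S² + S²) - 63)) = 3 + (73 + S)*(S + (2*S² - 63)) = 3 + (73 + S)*(S + (-63 + 2*S²)) = 3 + (73 + S)*(-63 + S + 2*S²))
-9482 - (-25039 + 11981)*(C(l(0, 11)) - 7910) = -9482 - (-25039 + 11981)*((-4596 + 2*0³ + 10*0 + 147*0²) - 7910) = -9482 - (-13058)*((-4596 + 2*0 + 0 + 147*0) - 7910) = -9482 - (-13058)*((-4596 + 0 + 0 + 0) - 7910) = -9482 - (-13058)*(-4596 - 7910) = -9482 - (-13058)*(-12506) = -9482 - 1*163303348 = -9482 - 163303348 = -163312830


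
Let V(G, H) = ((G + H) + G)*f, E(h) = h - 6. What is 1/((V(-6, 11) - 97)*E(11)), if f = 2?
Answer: -1/495 ≈ -0.0020202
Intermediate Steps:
E(h) = -6 + h
V(G, H) = 2*H + 4*G (V(G, H) = ((G + H) + G)*2 = (H + 2*G)*2 = 2*H + 4*G)
1/((V(-6, 11) - 97)*E(11)) = 1/(((2*11 + 4*(-6)) - 97)*(-6 + 11)) = 1/(((22 - 24) - 97)*5) = 1/((-2 - 97)*5) = 1/(-99*5) = 1/(-495) = -1/495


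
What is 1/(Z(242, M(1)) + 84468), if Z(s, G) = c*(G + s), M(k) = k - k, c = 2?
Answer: 1/84952 ≈ 1.1771e-5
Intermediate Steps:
M(k) = 0
Z(s, G) = 2*G + 2*s (Z(s, G) = 2*(G + s) = 2*G + 2*s)
1/(Z(242, M(1)) + 84468) = 1/((2*0 + 2*242) + 84468) = 1/((0 + 484) + 84468) = 1/(484 + 84468) = 1/84952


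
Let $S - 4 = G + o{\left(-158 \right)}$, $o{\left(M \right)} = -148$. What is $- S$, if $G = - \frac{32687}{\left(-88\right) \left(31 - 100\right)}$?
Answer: $\frac{907055}{6072} \approx 149.38$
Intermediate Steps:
$G = - \frac{32687}{6072}$ ($G = - \frac{32687}{\left(-88\right) \left(-69\right)} = - \frac{32687}{6072} \approx -5.3832$)
$S = - \frac{907055}{6072}$ ($S = 4 - \frac{931343}{6072} = - \frac{907055}{6072} \approx -149.38$)
$- S = \left(-1\right) \left(- \frac{907055}{6072}\right) = \frac{907055}{6072}$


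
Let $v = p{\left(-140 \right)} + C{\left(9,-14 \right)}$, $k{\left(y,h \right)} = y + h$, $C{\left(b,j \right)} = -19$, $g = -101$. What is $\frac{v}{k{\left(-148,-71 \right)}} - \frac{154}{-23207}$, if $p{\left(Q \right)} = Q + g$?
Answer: $\frac{6067546}{5082333} \approx 1.1939$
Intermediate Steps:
$k{\left(y,h \right)} = h + y$
$p{\left(Q \right)} = -101 + Q$ ($p{\left(Q \right)} = Q - 101 = -101 + Q$)
$v = -260$ ($v = \left(-101 - 140\right) - 19 = -241 - 19 = -260$)
$\frac{v}{k{\left(-148,-71 \right)}} - \frac{154}{-23207} = - \frac{260}{-71 - 148} - \frac{154}{-23207} = - \frac{260}{-219} - - \frac{154}{23207} = \left(-260\right) \left(- \frac{1}{219}\right) + \frac{154}{23207} = \frac{260}{219} + \frac{154}{23207} = \frac{6067546}{5082333}$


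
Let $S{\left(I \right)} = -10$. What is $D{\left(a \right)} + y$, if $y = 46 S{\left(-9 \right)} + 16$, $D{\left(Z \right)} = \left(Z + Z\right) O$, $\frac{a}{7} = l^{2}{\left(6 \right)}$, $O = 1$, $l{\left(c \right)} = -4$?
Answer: $-220$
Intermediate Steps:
$a = 112$ ($a = 7 \left(-4\right)^{2} = 7 \cdot 16 = 112$)
$D{\left(Z \right)} = 2 Z$ ($D{\left(Z \right)} = \left(Z + Z\right) 1 = 2 Z 1 = 2 Z$)
$y = -444$ ($y = 46 \left(-10\right) + 16 = -460 + 16 = -444$)
$D{\left(a \right)} + y = 2 \cdot 112 - 444 = 224 - 444 = -220$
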